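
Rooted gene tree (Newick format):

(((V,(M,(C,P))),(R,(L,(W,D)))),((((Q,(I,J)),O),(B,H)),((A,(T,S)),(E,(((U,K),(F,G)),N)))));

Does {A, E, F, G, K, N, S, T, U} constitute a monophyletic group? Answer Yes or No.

Yes

The most recent common ancestor of these taxa subtends ((A,(T,S)),(E,(((U,K),(F,G)),N))).
That clade has exactly 9 tips — every listed taxon and nothing else — so the group is monophyletic.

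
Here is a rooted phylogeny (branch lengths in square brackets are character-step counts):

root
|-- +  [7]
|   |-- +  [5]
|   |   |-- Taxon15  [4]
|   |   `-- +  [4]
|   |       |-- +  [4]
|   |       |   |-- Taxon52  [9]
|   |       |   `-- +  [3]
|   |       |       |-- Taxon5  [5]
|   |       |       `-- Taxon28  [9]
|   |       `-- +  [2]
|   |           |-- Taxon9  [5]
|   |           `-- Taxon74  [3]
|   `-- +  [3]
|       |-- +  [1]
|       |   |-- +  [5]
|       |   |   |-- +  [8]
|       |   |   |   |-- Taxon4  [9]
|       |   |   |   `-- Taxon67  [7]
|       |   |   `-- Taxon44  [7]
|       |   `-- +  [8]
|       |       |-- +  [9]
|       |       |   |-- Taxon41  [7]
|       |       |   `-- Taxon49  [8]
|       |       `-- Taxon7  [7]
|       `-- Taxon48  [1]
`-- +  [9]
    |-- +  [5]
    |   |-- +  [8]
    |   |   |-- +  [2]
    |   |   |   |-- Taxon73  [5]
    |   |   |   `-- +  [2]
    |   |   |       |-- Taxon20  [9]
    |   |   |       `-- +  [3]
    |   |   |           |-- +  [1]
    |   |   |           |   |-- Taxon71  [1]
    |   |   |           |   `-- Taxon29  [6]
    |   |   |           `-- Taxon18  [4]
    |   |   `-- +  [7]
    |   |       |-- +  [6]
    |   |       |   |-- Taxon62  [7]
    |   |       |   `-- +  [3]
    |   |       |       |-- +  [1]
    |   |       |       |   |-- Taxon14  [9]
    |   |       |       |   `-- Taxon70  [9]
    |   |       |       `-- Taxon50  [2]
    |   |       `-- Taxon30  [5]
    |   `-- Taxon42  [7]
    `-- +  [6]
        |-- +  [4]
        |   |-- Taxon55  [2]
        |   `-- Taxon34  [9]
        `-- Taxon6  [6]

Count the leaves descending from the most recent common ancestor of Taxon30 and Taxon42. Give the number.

11

The MRCA of Taxon30 and Taxon42 is the node subtending (((Taxon73,(Taxon20,((Taxon71,Taxon29),Taxon18))),((Taxon62,((Taxon14,Taxon70),Taxon50)),Taxon30)),Taxon42).
That clade contains 11 terminal taxa: Taxon14, Taxon18, Taxon20, Taxon29, Taxon30, Taxon42, Taxon50, Taxon62, Taxon70, Taxon71, Taxon73.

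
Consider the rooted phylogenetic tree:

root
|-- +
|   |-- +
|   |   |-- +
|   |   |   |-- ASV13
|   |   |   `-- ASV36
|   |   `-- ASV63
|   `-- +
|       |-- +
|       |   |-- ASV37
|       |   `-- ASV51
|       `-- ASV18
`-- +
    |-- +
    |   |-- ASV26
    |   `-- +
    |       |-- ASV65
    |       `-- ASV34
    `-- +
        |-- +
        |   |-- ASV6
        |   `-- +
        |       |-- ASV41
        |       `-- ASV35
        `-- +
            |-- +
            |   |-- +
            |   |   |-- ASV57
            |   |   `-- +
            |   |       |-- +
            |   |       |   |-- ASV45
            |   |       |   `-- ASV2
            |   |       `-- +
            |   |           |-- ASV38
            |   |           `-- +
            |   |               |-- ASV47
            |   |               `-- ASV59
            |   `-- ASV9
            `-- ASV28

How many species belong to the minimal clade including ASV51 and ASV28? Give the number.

The MRCA of ASV51 and ASV28 is the root, so the clade is the entire tree.
That clade contains 20 terminal taxa: ASV13, ASV18, ASV2, ASV26, ASV28, ASV34, ASV35, ASV36, ASV37, ASV38, ASV41, ASV45, ASV47, ASV51, ASV57, ASV59, ASV6, ASV63, ASV65, ASV9.

20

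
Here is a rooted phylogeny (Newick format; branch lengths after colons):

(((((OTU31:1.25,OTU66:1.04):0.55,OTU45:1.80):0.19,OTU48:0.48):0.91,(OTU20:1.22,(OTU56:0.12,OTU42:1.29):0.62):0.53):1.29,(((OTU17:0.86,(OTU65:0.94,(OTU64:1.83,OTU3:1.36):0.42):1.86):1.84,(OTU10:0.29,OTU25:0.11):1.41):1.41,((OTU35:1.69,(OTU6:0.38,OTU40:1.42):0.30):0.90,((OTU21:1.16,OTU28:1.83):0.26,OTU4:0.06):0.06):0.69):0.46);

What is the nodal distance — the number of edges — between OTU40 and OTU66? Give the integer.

10

The MRCA of OTU40 and OTU66 is the root of the tree.
From OTU40 up to that node: 5 branches. From OTU66 up to the same node: 5 branches. Total: 5 + 5 = 10.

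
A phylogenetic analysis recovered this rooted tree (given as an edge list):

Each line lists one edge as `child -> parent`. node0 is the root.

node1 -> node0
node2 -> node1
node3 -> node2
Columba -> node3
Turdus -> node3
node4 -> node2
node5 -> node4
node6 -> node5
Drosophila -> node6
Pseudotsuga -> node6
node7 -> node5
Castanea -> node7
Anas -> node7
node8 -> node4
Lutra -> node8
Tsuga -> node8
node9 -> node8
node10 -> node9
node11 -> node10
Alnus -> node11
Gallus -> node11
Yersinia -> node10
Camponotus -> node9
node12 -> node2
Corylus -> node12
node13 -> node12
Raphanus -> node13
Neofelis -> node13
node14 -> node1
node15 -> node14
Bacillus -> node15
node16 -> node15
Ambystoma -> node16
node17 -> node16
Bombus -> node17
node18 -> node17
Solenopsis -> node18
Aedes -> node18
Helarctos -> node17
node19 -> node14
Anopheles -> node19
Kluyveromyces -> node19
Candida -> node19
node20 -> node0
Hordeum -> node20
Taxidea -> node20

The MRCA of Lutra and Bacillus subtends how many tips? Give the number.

24

The MRCA of Lutra and Bacillus is the node subtending (((Columba,Turdus),(((Drosophila,Pseudotsuga),(Castanea,Anas)),(Lutra,Tsuga,(((Alnus,Gallus),Yersinia),Camponotus))),(Corylus,(Raphanus,Neofelis))),((Bacillus,(Ambystoma,(Bombus,(Solenopsis,Aedes),Helarctos))),(Anopheles,Kluyveromyces,Candida))).
That clade contains 24 terminal taxa: Aedes, Alnus, Ambystoma, Anas, Anopheles, Bacillus, Bombus, Camponotus, Candida, Castanea, Columba, Corylus, Drosophila, Gallus, Helarctos, Kluyveromyces, Lutra, Neofelis, Pseudotsuga, Raphanus, Solenopsis, Tsuga, Turdus, Yersinia.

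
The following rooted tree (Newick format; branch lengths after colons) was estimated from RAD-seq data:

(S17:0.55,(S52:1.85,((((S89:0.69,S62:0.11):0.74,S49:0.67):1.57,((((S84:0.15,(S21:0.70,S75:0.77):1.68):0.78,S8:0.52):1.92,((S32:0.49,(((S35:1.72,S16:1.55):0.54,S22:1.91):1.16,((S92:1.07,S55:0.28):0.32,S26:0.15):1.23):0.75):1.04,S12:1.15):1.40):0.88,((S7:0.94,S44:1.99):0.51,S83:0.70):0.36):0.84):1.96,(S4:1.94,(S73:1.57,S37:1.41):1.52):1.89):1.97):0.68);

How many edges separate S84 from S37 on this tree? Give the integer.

9

The MRCA of S84 and S37 is the node subtending ((((S89,S62),S49),((((S84,(S21,S75)),S8),((S32,(((S35,S16),S22),((S92,S55),S26))),S12)),((S7,S44),S83))),(S4,(S73,S37))).
From S84 up to that node: 6 branches. From S37 up to the same node: 3 branches. Total: 6 + 3 = 9.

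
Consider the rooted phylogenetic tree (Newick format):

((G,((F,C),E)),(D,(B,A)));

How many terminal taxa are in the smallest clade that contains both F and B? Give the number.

7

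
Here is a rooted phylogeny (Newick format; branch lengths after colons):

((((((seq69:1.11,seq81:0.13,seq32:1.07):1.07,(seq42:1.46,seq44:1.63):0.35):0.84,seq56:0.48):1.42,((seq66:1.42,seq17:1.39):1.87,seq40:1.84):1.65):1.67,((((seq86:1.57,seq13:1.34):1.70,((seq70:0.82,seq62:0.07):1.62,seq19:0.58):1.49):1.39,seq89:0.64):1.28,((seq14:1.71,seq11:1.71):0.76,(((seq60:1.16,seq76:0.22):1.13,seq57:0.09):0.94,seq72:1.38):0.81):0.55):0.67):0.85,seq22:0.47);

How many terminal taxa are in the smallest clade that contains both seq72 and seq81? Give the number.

The MRCA of seq72 and seq81 is the node subtending (((((seq69,seq81,seq32),(seq42,seq44)),seq56),((seq66,seq17),seq40)),((((seq86,seq13),((seq70,seq62),seq19)),seq89),((seq14,seq11),(((seq60,seq76),seq57),seq72)))).
That clade contains 21 terminal taxa: seq11, seq13, seq14, seq17, seq19, seq32, seq40, seq42, seq44, seq56, seq57, seq60, seq62, seq66, seq69, seq70, seq72, seq76, seq81, seq86, seq89.

21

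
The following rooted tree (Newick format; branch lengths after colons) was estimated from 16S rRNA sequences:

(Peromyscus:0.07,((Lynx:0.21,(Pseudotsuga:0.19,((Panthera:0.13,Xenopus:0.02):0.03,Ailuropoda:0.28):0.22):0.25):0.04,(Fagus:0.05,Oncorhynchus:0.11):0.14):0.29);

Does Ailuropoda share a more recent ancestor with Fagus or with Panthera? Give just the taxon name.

The MRCA of Ailuropoda and Panthera subtends ((Panthera,Xenopus),Ailuropoda) (3 taxa).
The MRCA of Ailuropoda and Fagus subtends ((Lynx,(Pseudotsuga,((Panthera,Xenopus),Ailuropoda))),(Fagus,Oncorhynchus)) (7 taxa).
The first is nested inside the second, so Ailuropoda shares a more recent common ancestor with Panthera.

Panthera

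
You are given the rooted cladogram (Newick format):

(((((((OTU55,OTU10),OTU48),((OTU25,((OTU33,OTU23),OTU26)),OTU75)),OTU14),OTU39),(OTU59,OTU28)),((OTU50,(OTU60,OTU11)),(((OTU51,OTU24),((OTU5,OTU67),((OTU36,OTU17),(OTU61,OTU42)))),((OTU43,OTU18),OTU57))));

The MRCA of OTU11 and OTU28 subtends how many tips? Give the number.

26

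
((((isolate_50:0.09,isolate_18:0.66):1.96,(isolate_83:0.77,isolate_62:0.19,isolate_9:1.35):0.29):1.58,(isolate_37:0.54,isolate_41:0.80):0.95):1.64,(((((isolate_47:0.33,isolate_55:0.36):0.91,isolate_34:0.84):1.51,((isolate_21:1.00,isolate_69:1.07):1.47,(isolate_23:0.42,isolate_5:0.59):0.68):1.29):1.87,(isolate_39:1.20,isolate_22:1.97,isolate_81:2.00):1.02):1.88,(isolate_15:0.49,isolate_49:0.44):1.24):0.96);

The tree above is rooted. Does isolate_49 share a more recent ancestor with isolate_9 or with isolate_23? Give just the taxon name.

isolate_23

The MRCA of isolate_49 and isolate_23 subtends (((((isolate_47,isolate_55),isolate_34),((isolate_21,isolate_69),(isolate_23,isolate_5))),(isolate_39,isolate_22,isolate_81)),(isolate_15,isolate_49)) (12 taxa).
The MRCA of isolate_49 and isolate_9 is the root, subtending the entire tree (19 taxa).
The first is nested inside the second, so isolate_49 shares a more recent common ancestor with isolate_23.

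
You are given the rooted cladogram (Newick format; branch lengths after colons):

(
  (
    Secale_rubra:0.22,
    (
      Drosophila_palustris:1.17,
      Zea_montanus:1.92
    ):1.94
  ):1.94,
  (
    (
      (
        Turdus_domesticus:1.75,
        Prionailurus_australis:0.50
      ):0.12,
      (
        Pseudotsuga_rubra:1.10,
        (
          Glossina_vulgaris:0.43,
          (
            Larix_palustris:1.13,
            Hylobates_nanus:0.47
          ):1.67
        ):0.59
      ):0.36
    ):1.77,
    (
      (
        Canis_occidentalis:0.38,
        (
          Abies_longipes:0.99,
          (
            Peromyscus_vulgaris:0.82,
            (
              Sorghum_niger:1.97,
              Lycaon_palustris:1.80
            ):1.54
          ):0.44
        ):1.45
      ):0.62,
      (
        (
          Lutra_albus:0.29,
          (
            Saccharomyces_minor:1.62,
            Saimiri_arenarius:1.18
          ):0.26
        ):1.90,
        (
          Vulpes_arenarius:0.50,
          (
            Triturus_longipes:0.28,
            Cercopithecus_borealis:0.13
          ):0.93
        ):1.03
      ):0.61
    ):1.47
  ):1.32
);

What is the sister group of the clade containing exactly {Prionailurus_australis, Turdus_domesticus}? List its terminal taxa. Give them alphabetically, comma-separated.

The clade containing exactly {Prionailurus_australis, Turdus_domesticus} attaches to the tree at the node subtending ((Turdus_domesticus,Prionailurus_australis),(Pseudotsuga_rubra,(Glossina_vulgaris,(Larix_palustris,Hylobates_nanus)))).
The other lineage descending from that same node — the sister group — is (Pseudotsuga_rubra,(Glossina_vulgaris,(Larix_palustris,Hylobates_nanus))); its 4 tips in alphabetical order are the answer.

Glossina_vulgaris, Hylobates_nanus, Larix_palustris, Pseudotsuga_rubra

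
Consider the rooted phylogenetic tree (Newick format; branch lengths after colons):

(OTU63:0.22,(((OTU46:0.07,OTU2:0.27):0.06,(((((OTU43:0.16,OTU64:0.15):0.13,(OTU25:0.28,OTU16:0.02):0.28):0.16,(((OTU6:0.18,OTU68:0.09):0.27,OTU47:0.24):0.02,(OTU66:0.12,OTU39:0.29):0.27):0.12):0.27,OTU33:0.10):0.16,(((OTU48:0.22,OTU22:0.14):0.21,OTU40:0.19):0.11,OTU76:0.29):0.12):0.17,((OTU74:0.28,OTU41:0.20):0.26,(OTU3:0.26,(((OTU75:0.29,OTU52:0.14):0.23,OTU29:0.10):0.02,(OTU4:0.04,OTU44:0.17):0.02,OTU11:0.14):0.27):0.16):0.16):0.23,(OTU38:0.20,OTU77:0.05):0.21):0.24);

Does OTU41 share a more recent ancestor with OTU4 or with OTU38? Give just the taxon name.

OTU4

The MRCA of OTU41 and OTU4 subtends ((OTU74,OTU41),(OTU3,(((OTU75,OTU52),OTU29),(OTU4,OTU44),OTU11))) (9 taxa).
The MRCA of OTU41 and OTU38 subtends (((OTU46,OTU2),(((((OTU43,OTU64),(OTU25,OTU16)),(((OTU6,OTU68),OTU47),(OTU66,OTU39))),OTU33),(((OTU48,OTU22),OTU40),OTU76)),((OTU74,OTU41),(OTU3,(((OTU75,OTU52),OTU29),(OTU4,OTU44),OTU11)))),(OTU38,OTU77)) (27 taxa).
The first is nested inside the second, so OTU41 shares a more recent common ancestor with OTU4.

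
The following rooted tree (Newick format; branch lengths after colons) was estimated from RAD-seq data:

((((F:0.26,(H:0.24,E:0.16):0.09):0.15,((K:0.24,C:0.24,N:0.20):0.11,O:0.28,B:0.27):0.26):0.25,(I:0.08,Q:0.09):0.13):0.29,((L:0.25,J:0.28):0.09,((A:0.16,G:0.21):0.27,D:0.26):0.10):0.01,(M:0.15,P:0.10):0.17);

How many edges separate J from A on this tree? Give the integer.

The MRCA of J and A is the node subtending ((L,J),((A,G),D)).
From J up to that node: 2 branches. From A up to the same node: 3 branches. Total: 2 + 3 = 5.

5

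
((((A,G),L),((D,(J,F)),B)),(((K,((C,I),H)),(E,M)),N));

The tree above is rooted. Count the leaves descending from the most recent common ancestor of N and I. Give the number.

The MRCA of N and I is the node subtending (((K,((C,I),H)),(E,M)),N).
That clade contains 7 terminal taxa: C, E, H, I, K, M, N.

7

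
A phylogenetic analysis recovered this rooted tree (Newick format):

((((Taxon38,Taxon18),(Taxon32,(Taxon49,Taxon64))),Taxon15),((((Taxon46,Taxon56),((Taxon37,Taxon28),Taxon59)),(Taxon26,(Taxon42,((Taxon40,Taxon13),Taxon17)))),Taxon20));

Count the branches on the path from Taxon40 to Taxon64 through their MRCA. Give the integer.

12

The MRCA of Taxon40 and Taxon64 is the root of the tree.
From Taxon40 up to that node: 7 branches. From Taxon64 up to the same node: 5 branches. Total: 7 + 5 = 12.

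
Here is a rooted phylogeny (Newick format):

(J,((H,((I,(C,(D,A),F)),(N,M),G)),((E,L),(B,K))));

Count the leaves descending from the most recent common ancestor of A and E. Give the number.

The MRCA of A and E is the node subtending ((H,((I,(C,(D,A),F)),(N,M),G)),((E,L),(B,K))).
That clade contains 13 terminal taxa: A, B, C, D, E, F, G, H, I, K, L, M, N.

13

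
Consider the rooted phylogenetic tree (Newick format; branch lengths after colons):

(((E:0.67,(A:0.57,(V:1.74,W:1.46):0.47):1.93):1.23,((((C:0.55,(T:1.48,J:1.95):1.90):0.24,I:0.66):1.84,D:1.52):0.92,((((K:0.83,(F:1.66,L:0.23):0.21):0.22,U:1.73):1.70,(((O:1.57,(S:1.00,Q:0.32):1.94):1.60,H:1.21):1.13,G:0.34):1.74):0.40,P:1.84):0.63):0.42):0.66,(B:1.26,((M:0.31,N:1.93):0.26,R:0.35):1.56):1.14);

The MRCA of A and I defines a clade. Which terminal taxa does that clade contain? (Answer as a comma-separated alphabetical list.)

A, C, D, E, F, G, H, I, J, K, L, O, P, Q, S, T, U, V, W

Tracing A: it sits inside (A,(V,W)).
Tracing I: it sits inside ((C,(T,J)),I).
The smallest clade enclosing both is ((E,(A,(V,W))),((((C,(T,J)),I),D),((((K,(F,L)),U),(((O,(S,Q)),H),G)),P))); the answer is its 19 terminal taxa in alphabetical order.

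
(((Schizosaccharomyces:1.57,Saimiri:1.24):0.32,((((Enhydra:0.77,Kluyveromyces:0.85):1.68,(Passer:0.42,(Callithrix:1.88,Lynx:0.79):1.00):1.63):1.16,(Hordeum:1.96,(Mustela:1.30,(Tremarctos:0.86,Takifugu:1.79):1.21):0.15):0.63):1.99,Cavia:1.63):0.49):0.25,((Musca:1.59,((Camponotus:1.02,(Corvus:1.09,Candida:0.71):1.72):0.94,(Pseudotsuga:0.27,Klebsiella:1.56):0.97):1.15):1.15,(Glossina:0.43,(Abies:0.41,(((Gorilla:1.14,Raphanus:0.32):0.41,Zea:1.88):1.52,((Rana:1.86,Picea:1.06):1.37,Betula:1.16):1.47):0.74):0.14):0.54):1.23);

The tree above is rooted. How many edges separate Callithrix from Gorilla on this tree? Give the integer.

The MRCA of Callithrix and Gorilla is the root of the tree.
From Callithrix up to that node: 7 branches. From Gorilla up to the same node: 7 branches. Total: 7 + 7 = 14.

14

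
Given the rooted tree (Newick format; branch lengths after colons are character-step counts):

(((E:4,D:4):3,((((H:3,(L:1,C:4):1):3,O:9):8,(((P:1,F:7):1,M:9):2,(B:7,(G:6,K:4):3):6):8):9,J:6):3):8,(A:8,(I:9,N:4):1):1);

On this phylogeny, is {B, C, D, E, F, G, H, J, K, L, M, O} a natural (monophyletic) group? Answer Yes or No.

The MRCA of the listed taxa subtends ((E,D),((((H,(L,C)),O),(((P,F),M),(B,(G,K)))),J)).
That clade also contains P, which is not in the proposed group, so the group is not monophyletic.

No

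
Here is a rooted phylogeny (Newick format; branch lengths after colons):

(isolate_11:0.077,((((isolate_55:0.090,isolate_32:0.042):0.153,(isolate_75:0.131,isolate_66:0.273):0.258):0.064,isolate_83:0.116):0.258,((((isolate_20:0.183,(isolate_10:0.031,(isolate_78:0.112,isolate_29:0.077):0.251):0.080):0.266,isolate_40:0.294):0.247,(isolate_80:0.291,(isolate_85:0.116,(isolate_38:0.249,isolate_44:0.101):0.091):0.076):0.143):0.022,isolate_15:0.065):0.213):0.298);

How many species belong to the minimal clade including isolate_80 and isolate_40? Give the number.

9

The MRCA of isolate_80 and isolate_40 is the node subtending (((isolate_20,(isolate_10,(isolate_78,isolate_29))),isolate_40),(isolate_80,(isolate_85,(isolate_38,isolate_44)))).
That clade contains 9 terminal taxa: isolate_10, isolate_20, isolate_29, isolate_38, isolate_40, isolate_44, isolate_78, isolate_80, isolate_85.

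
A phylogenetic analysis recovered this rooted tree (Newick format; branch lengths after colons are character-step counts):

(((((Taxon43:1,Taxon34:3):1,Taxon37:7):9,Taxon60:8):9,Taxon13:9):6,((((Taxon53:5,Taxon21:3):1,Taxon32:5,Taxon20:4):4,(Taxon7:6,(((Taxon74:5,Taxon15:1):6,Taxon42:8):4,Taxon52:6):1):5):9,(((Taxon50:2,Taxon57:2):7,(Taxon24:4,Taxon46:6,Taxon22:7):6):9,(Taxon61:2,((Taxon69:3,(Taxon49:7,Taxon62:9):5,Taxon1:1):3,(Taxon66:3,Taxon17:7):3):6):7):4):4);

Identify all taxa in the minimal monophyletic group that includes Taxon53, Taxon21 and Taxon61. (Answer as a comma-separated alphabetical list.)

Tracing Taxon53: it sits inside (Taxon53,Taxon21).
Tracing Taxon21: it sits inside (Taxon53,Taxon21).
Tracing Taxon61: it sits inside (Taxon61,((Taxon69,(Taxon49,Taxon62),Taxon1),(Taxon66,Taxon17))).
The smallest clade enclosing all 3 is ((((Taxon53,Taxon21),Taxon32,Taxon20),(Taxon7,(((Taxon74,Taxon15),Taxon42),Taxon52))),(((Taxon50,Taxon57),(Taxon24,Taxon46,Taxon22)),(Taxon61,((Taxon69,(Taxon49,Taxon62),Taxon1),(Taxon66,Taxon17))))); the answer is its 21 terminal taxa in alphabetical order.

Taxon1, Taxon15, Taxon17, Taxon20, Taxon21, Taxon22, Taxon24, Taxon32, Taxon42, Taxon46, Taxon49, Taxon50, Taxon52, Taxon53, Taxon57, Taxon61, Taxon62, Taxon66, Taxon69, Taxon7, Taxon74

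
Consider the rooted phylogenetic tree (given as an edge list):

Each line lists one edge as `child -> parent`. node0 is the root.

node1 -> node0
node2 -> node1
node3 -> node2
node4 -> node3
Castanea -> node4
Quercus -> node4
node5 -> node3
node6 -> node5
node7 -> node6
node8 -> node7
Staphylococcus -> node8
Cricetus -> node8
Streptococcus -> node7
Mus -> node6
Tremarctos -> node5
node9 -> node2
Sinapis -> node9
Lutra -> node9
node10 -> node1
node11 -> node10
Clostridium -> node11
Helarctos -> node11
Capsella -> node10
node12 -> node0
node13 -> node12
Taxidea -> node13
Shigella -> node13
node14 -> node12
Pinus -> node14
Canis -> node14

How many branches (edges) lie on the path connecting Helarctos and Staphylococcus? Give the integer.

10

The MRCA of Helarctos and Staphylococcus is the node subtending ((((Castanea,Quercus),((((Staphylococcus,Cricetus),Streptococcus),Mus),Tremarctos)),(Sinapis,Lutra)),((Clostridium,Helarctos),Capsella)).
From Helarctos up to that node: 3 branches. From Staphylococcus up to the same node: 7 branches. Total: 3 + 7 = 10.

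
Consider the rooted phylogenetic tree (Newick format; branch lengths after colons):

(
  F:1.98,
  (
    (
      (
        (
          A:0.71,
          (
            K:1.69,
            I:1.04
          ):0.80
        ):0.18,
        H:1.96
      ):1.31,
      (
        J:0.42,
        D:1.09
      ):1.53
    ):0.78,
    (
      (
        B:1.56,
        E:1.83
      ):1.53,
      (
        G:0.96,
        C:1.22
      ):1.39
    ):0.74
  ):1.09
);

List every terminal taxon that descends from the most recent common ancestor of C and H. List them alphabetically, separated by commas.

Tracing C: it sits inside (G,C).
Tracing H: it sits inside ((A,(K,I)),H).
The smallest clade enclosing both is ((((A,(K,I)),H),(J,D)),((B,E),(G,C))); the answer is its 10 terminal taxa in alphabetical order.

A, B, C, D, E, G, H, I, J, K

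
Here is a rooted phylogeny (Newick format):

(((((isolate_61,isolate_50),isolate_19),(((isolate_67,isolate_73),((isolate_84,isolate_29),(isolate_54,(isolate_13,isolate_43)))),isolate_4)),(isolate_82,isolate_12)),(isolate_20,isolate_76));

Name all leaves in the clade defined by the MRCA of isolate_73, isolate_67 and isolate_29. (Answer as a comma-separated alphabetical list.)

isolate_13, isolate_29, isolate_43, isolate_54, isolate_67, isolate_73, isolate_84

Tracing isolate_73: it sits inside (isolate_67,isolate_73).
Tracing isolate_67: it sits inside (isolate_67,isolate_73).
Tracing isolate_29: it sits inside (isolate_84,isolate_29).
The smallest clade enclosing all 3 is ((isolate_67,isolate_73),((isolate_84,isolate_29),(isolate_54,(isolate_13,isolate_43)))); the answer is its 7 terminal taxa in alphabetical order.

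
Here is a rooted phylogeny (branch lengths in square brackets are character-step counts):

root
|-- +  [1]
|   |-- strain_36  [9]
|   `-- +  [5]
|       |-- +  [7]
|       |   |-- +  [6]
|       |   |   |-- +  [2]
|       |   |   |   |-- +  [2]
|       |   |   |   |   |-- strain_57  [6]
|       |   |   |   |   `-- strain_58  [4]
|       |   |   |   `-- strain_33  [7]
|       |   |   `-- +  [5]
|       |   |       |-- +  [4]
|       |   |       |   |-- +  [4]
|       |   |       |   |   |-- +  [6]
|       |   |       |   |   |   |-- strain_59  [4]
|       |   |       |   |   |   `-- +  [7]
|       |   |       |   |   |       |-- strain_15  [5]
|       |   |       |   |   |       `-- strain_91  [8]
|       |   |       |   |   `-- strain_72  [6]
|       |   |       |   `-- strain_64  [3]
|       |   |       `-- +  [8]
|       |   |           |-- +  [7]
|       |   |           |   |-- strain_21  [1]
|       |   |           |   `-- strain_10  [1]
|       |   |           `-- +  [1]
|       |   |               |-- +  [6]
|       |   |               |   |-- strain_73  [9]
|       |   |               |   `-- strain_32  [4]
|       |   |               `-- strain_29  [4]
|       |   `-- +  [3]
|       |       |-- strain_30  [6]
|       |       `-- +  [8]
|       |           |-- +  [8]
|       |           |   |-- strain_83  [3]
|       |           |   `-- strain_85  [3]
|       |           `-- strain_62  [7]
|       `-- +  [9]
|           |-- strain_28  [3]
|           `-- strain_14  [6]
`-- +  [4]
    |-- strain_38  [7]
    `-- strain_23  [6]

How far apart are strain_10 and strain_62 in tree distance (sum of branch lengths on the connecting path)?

45

The path runs strain_10 → … → MRCA → … → strain_62; the MRCA is the node subtending ((((strain_57,strain_58),strain_33),((((strain_59,(strain_15,strain_91)),strain_72),strain_64),((strain_21,strain_10),((strain_73,strain_32),strain_29)))),(strain_30,((strain_83,strain_85),strain_62))).
Branch lengths along that path: 1 + 7 + 8 + 5 + 6 + 3 + 8 + 7 = 45.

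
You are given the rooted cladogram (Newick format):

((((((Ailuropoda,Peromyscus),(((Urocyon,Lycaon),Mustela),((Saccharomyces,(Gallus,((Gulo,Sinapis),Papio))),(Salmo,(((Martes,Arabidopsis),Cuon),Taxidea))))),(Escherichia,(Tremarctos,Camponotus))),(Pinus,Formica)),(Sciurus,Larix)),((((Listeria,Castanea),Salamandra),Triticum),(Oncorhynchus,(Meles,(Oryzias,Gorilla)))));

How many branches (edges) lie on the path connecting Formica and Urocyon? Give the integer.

The MRCA of Formica and Urocyon is the node subtending ((((Ailuropoda,Peromyscus),(((Urocyon,Lycaon),Mustela),((Saccharomyces,(Gallus,((Gulo,Sinapis),Papio))),(Salmo,(((Martes,Arabidopsis),Cuon),Taxidea))))),(Escherichia,(Tremarctos,Camponotus))),(Pinus,Formica)).
From Formica up to that node: 2 branches. From Urocyon up to the same node: 6 branches. Total: 2 + 6 = 8.

8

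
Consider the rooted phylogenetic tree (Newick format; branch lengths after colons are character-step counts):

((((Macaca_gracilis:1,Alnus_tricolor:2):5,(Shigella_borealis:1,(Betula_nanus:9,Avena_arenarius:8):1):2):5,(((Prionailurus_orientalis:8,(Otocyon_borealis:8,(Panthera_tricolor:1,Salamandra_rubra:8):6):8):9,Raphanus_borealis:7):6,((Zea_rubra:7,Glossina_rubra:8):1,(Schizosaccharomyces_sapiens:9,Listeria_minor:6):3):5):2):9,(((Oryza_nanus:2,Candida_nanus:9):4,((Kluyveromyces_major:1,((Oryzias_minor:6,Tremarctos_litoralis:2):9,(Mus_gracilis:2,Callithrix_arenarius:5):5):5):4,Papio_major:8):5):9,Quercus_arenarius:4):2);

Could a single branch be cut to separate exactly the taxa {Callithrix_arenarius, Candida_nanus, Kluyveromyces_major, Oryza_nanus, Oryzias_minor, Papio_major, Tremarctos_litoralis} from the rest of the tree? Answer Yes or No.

No

The MRCA of the listed taxa subtends ((Oryza_nanus,Candida_nanus),((Kluyveromyces_major,((Oryzias_minor,Tremarctos_litoralis),(Mus_gracilis,Callithrix_arenarius))),Papio_major)).
That clade also contains Mus_gracilis, which is not in the proposed group, so the group is not monophyletic.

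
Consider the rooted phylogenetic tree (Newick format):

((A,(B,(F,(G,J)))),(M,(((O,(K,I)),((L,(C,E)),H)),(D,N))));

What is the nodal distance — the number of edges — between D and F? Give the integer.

The MRCA of D and F is the root of the tree.
From D up to that node: 4 branches. From F up to the same node: 4 branches. Total: 4 + 4 = 8.

8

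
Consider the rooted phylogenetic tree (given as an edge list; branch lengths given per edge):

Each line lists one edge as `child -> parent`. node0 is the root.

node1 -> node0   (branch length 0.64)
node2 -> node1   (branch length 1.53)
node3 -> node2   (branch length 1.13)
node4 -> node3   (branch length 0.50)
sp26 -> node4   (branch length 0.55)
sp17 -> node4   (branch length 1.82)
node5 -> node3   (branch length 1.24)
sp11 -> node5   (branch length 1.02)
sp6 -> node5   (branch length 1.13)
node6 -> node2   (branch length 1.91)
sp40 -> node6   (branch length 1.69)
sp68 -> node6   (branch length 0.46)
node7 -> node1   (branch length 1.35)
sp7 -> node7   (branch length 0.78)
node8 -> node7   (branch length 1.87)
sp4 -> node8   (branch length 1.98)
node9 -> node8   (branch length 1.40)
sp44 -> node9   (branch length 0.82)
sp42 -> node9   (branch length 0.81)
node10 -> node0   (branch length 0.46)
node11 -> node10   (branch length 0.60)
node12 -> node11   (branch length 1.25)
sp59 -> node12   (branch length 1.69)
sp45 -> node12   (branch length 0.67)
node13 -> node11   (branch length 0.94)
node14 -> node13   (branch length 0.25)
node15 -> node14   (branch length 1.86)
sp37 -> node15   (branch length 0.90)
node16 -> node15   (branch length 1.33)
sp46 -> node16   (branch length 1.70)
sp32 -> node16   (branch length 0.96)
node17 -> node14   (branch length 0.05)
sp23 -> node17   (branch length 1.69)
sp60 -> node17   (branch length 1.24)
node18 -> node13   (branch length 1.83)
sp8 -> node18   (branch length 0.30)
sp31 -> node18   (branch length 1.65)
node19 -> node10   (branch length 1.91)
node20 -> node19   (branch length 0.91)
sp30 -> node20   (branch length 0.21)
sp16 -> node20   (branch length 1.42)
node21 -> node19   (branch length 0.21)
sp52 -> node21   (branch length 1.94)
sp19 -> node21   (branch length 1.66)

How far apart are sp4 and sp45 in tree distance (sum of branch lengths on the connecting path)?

The path runs sp4 → … → MRCA → … → sp45; the MRCA is the root of the tree.
Branch lengths along that path: 1.98 + 1.87 + 1.35 + 0.64 + 0.46 + 0.60 + 1.25 + 0.67 = 8.82.

8.82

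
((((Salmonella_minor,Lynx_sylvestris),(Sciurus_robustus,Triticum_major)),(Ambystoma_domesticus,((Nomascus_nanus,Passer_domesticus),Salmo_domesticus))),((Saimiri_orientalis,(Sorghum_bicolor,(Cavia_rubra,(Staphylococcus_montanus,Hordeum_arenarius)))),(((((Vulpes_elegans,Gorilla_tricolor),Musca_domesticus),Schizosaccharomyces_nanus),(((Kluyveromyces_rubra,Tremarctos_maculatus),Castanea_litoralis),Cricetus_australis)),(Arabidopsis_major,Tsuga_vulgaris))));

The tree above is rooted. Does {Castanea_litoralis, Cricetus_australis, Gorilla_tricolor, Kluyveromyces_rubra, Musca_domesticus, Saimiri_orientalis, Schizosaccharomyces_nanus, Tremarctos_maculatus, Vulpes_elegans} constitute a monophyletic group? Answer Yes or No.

The MRCA of the listed taxa subtends ((Saimiri_orientalis,(Sorghum_bicolor,(Cavia_rubra,(Staphylococcus_montanus,Hordeum_arenarius)))),(((((Vulpes_elegans,Gorilla_tricolor),Musca_domesticus),Schizosaccharomyces_nanus),(((Kluyveromyces_rubra,Tremarctos_maculatus),Castanea_litoralis),Cricetus_australis)),(Arabidopsis_major,Tsuga_vulgaris))).
That clade also contains Arabidopsis_major, Cavia_rubra, Hordeum_arenarius, Sorghum_bicolor, Staphylococcus_montanus, Tsuga_vulgaris, which are not in the proposed group, so the group is not monophyletic.

No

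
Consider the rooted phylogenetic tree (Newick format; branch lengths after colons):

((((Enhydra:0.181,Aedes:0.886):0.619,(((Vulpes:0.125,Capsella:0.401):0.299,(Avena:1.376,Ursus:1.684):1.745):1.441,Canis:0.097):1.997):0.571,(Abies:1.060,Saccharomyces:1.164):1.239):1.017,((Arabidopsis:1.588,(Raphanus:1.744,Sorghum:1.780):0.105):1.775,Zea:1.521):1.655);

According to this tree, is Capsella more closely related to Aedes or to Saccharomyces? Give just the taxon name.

The MRCA of Capsella and Aedes subtends ((Enhydra,Aedes),(((Vulpes,Capsella),(Avena,Ursus)),Canis)) (7 taxa).
The MRCA of Capsella and Saccharomyces subtends (((Enhydra,Aedes),(((Vulpes,Capsella),(Avena,Ursus)),Canis)),(Abies,Saccharomyces)) (9 taxa).
The first is nested inside the second, so Capsella shares a more recent common ancestor with Aedes.

Aedes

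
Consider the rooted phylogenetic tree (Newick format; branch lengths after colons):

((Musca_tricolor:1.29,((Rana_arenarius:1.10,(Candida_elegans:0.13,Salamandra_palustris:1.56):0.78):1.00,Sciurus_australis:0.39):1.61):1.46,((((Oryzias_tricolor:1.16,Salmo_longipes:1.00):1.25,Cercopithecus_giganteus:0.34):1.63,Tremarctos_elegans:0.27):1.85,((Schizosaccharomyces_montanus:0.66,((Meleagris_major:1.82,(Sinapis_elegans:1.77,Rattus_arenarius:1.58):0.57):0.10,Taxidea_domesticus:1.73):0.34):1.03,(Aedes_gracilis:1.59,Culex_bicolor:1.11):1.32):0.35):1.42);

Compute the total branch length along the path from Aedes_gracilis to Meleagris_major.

The path runs Aedes_gracilis → … → MRCA → … → Meleagris_major; the MRCA is the node subtending ((Schizosaccharomyces_montanus,((Meleagris_major,(Sinapis_elegans,Rattus_arenarius)),Taxidea_domesticus)),(Aedes_gracilis,Culex_bicolor)).
Branch lengths along that path: 1.59 + 1.32 + 1.03 + 0.34 + 0.10 + 1.82 = 6.20.

6.20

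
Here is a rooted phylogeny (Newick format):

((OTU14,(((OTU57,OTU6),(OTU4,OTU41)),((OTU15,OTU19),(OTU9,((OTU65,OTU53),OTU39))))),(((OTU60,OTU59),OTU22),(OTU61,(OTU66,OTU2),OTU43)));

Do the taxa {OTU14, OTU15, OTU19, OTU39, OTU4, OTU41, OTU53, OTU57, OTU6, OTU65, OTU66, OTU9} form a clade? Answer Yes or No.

No

The MRCA of the listed taxa is the root, so the smallest clade containing them is the whole tree.
That clade also contains OTU2, OTU22, OTU43, OTU59, OTU60, OTU61, which are not in the proposed group, so the group is not monophyletic.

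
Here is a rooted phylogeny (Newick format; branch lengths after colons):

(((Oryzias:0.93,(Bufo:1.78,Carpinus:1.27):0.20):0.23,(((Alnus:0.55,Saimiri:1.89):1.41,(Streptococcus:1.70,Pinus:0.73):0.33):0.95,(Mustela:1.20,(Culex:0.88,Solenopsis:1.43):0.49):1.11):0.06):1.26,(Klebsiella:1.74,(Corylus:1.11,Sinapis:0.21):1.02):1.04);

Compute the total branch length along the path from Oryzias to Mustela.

3.53

The path runs Oryzias → … → MRCA → … → Mustela; the MRCA is the node subtending ((Oryzias,(Bufo,Carpinus)),(((Alnus,Saimiri),(Streptococcus,Pinus)),(Mustela,(Culex,Solenopsis)))).
Branch lengths along that path: 0.93 + 0.23 + 0.06 + 1.11 + 1.20 = 3.53.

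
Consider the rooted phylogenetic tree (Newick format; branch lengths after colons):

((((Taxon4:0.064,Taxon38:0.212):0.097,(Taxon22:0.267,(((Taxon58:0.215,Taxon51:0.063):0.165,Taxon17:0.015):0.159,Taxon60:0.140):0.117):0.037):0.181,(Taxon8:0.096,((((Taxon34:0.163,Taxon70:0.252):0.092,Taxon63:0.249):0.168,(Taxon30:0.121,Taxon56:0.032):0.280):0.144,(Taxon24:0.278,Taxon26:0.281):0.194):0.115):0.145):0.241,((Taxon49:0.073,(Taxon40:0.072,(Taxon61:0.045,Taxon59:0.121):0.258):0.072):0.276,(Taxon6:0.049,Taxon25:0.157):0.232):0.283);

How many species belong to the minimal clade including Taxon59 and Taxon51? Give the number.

21

The MRCA of Taxon59 and Taxon51 is the root, so the clade is the entire tree.
That clade contains 21 terminal taxa: Taxon17, Taxon22, Taxon24, Taxon25, Taxon26, Taxon30, Taxon34, Taxon38, Taxon4, Taxon40, Taxon49, Taxon51, Taxon56, Taxon58, Taxon59, Taxon6, Taxon60, Taxon61, Taxon63, Taxon70, Taxon8.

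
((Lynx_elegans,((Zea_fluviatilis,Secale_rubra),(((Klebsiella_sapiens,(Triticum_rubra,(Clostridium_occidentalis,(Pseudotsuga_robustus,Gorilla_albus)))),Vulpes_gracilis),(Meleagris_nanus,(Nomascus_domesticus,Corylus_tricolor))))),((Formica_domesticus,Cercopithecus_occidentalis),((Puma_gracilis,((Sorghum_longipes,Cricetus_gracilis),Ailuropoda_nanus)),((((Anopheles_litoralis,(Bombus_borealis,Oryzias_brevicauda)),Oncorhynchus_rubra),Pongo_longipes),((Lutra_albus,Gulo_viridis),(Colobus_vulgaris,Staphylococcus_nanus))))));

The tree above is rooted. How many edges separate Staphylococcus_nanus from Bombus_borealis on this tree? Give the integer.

The MRCA of Staphylococcus_nanus and Bombus_borealis is the node subtending ((((Anopheles_litoralis,(Bombus_borealis,Oryzias_brevicauda)),Oncorhynchus_rubra),Pongo_longipes),((Lutra_albus,Gulo_viridis),(Colobus_vulgaris,Staphylococcus_nanus))).
From Staphylococcus_nanus up to that node: 3 branches. From Bombus_borealis up to the same node: 5 branches. Total: 3 + 5 = 8.

8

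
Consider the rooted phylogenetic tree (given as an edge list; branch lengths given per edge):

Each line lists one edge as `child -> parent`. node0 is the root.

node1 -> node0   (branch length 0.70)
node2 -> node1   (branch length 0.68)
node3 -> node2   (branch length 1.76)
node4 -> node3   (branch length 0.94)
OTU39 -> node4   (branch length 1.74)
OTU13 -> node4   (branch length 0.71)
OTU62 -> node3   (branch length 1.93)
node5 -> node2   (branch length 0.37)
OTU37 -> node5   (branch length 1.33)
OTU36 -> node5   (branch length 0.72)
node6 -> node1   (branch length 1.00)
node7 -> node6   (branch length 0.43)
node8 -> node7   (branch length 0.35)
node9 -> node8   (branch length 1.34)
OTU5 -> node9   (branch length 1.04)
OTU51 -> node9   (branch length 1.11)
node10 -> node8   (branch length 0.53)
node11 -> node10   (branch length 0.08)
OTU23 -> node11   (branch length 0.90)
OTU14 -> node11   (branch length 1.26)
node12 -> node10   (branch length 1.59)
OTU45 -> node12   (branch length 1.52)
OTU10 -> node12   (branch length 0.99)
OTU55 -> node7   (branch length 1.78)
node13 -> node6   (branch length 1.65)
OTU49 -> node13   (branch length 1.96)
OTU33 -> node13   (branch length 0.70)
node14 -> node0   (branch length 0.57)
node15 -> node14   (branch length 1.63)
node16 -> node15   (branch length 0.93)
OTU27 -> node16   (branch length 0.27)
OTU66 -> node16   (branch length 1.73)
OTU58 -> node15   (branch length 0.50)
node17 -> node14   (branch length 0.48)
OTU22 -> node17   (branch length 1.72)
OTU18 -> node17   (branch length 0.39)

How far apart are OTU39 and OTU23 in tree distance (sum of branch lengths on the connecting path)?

8.41

The path runs OTU39 → … → MRCA → … → OTU23; the MRCA is the node subtending ((((OTU39,OTU13),OTU62),(OTU37,OTU36)),((((OTU5,OTU51),((OTU23,OTU14),(OTU45,OTU10))),OTU55),(OTU49,OTU33))).
Branch lengths along that path: 1.74 + 0.94 + 1.76 + 0.68 + 1.00 + 0.43 + 0.35 + 0.53 + 0.08 + 0.90 = 8.41.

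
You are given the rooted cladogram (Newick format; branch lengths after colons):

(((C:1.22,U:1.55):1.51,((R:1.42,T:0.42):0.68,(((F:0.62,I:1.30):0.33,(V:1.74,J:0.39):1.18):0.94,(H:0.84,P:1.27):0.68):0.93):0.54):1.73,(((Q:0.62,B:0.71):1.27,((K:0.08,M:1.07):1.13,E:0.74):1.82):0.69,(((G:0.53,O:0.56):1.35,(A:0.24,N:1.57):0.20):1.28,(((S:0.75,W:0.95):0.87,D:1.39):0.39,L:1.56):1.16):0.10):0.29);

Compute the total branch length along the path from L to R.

The path runs L → … → MRCA → … → R; the MRCA is the root of the tree.
Branch lengths along that path: 1.56 + 1.16 + 0.10 + 0.29 + 1.73 + 0.54 + 0.68 + 1.42 = 7.48.

7.48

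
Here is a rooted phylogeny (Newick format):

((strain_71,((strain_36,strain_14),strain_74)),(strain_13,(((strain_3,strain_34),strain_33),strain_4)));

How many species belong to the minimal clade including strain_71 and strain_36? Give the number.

4

The MRCA of strain_71 and strain_36 is the node subtending (strain_71,((strain_36,strain_14),strain_74)).
That clade contains 4 terminal taxa: strain_14, strain_36, strain_71, strain_74.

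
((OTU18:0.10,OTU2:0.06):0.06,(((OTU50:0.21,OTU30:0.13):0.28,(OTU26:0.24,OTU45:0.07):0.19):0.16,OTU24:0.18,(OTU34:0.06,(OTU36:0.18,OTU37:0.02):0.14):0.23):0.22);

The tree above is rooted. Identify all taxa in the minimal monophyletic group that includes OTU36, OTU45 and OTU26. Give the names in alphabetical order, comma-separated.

OTU24, OTU26, OTU30, OTU34, OTU36, OTU37, OTU45, OTU50

Tracing OTU36: it sits inside (OTU36,OTU37).
Tracing OTU45: it sits inside (OTU26,OTU45).
Tracing OTU26: it sits inside (OTU26,OTU45).
The smallest clade enclosing all 3 is (((OTU50,OTU30),(OTU26,OTU45)),OTU24,(OTU34,(OTU36,OTU37))); the answer is its 8 terminal taxa in alphabetical order.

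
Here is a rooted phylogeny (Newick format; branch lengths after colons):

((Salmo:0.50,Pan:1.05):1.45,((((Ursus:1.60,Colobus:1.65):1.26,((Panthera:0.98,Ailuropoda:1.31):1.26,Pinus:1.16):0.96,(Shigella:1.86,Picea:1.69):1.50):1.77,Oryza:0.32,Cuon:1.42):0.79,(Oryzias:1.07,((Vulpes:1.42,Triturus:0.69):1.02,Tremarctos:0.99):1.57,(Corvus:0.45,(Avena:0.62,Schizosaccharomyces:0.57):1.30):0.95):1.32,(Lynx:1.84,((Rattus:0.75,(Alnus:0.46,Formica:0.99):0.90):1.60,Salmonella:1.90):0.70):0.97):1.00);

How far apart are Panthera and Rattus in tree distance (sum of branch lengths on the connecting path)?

The path runs Panthera → … → MRCA → … → Rattus; the MRCA is the node subtending ((((Ursus,Colobus),((Panthera,Ailuropoda),Pinus),(Shigella,Picea)),Oryza,Cuon),(Oryzias,((Vulpes,Triturus),Tremarctos),(Corvus,(Avena,Schizosaccharomyces))),(Lynx,((Rattus,(Alnus,Formica)),Salmonella))).
Branch lengths along that path: 0.98 + 1.26 + 0.96 + 1.77 + 0.79 + 0.97 + 0.70 + 1.60 + 0.75 = 9.78.

9.78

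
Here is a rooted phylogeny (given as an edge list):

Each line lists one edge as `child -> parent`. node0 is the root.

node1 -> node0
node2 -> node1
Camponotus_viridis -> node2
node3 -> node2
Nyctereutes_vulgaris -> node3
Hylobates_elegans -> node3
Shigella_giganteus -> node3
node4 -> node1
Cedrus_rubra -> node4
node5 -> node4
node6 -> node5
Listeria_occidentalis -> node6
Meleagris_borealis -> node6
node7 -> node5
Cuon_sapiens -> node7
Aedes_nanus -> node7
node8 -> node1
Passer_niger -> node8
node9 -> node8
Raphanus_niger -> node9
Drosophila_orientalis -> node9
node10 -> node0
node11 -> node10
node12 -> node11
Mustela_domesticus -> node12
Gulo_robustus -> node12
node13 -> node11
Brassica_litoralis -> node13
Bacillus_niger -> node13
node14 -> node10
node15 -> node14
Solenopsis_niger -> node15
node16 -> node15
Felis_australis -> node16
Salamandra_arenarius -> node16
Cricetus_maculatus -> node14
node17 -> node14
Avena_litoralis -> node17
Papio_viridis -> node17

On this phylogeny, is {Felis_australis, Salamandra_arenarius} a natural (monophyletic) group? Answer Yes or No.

Yes

The most recent common ancestor of these taxa subtends (Felis_australis,Salamandra_arenarius).
That clade has exactly 2 tips — every listed taxon and nothing else — so the group is monophyletic.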